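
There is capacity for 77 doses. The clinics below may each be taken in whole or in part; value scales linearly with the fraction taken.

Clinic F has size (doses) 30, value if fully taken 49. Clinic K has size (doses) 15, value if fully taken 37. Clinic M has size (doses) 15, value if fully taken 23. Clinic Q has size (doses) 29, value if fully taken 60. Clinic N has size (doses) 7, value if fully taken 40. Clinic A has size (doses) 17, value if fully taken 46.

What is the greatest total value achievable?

197.7

Rank by value-to-size ratio: Clinic N 40/7≈5.71, Clinic A 46/17≈2.71, Clinic K 37/15≈2.47, Clinic Q 60/29≈2.07, Clinic F 49/30≈1.63, Clinic M 23/15≈1.53.
Clinic N: take in full, 7 doses for value 40 ; 70 left.
Clinic A: take in full, 17 doses for value 46 ; 53 left.
Clinic K: take in full, 15 doses for value 37 ; 38 left.
All 29 doses of Clinic Q fit (value 60) ; 9 remain.
Fill the last 9 doses with part of Clinic F: 9/30 of it earns 14.7.
Total value = 197.7.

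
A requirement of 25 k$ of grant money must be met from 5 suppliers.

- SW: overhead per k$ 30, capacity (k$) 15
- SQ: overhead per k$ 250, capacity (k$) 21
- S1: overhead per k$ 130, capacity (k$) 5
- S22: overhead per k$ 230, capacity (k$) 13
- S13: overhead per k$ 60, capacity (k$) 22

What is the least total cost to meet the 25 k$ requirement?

Use suppliers in increasing cost order.
SW (30): use full 15 → 10 k$ to go.
Take 10 from S13 at 60 to finish.
S1, S22, SQ: unused.
Cost = 15×30 + 10×60 = 1050.

1050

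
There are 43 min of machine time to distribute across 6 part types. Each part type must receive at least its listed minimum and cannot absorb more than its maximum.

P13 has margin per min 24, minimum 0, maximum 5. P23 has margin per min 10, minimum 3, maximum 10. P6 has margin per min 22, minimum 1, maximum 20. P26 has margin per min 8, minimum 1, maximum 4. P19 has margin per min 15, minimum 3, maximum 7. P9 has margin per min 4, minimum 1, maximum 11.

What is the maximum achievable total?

767

Meeting every minimum uses 0+3+1+1+3+1 = 9 min, leaving 34.
Highest margin per min first: P13 24 > P6 22 > P19 15 > P23 10 > P26 8 > P9 4.
P13: +5 to 5 (cap) — 29 left.
Give P6 19 more to hit its cap of 20 — 10 left.
P19 takes 4 more to reach its cap of 7 — 6 left.
P23: +6 (room for 7) → 9. Pool exhausted.
Total = 24×5 + 10×9 + 22×20 + 8×1 + 15×7 + 4×1 = 767.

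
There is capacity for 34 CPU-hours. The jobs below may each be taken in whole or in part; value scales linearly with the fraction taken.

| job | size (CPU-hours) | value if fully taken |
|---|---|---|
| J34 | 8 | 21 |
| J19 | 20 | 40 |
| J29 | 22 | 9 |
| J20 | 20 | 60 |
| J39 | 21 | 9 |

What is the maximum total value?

Sort by value density: J20 60/20≈3, J34 21/8≈2.62, J19 40/20≈2, J39 9/21≈0.429, J29 9/22≈0.409.
J20: take in full, 20 CPU-hours for value 60 — 14 left.
Take all of J34 (8 CPU-hours, value 21) — 6 CPU-hours left.
Only 6 CPU-hours remain; take 6/20 of J19 for value 40×6/20 = 12.
Total value = 93.

93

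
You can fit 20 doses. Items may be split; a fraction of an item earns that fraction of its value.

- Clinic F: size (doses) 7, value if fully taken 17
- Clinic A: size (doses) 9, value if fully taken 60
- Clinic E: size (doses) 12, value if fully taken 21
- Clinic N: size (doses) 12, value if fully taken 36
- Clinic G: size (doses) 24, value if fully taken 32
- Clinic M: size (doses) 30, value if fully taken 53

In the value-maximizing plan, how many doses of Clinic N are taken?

11

Sort by value density: Clinic A 60/9≈6.67, Clinic N 36/12≈3, Clinic F 17/7≈2.43, Clinic M 53/30≈1.77, Clinic E 21/12≈1.75, Clinic G 32/24≈1.33.
All 9 doses of Clinic A fit (value 60) ; 11 remain.
11 doses left: a 11/12 share of Clinic N gives 36×11/12 = 33.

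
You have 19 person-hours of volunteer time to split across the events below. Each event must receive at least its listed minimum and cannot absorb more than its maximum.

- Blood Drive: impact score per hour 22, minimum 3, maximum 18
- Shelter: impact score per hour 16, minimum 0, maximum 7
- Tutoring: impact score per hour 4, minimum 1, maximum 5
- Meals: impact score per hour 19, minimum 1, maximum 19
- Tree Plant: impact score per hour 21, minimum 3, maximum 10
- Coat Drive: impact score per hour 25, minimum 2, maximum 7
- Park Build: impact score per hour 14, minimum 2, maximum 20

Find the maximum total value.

Meeting every minimum uses 3+0+1+1+3+2+2 = 12 person-hours, leaving 7.
Rank by impact score per hour: Coat Drive 25 > Blood Drive 22 > Tree Plant 21 > Meals 19 > Shelter 16 > Park Build 14 > Tutoring 4.
Coat Drive takes 5 more to reach its cap of 7 — 2 left.
Only 2 left; Blood Drive takes them to reach 5.
Total = 22×5 + 4×1 + 19×1 + 21×3 + 25×7 + 14×2 = 399.

399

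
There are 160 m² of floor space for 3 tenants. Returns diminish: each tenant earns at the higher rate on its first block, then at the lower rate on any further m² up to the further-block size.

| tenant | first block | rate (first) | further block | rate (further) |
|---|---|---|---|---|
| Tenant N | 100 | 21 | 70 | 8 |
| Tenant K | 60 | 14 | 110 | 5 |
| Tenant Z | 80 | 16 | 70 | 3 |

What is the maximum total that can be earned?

Treat each block as its own option and order by rate: Tenant N/tier1 21 > Tenant Z/tier1 16 > Tenant K/tier1 14 > Tenant N/tier2 8 > Tenant K/tier2 5 > Tenant Z/tier2 3.
Tenant N/tier1 (21): +100 → 60 left.
Tenant Z/tier1: +60 of 80 at 16; pool empty.
Total = 21×100 + 16×60 = 3060.

3060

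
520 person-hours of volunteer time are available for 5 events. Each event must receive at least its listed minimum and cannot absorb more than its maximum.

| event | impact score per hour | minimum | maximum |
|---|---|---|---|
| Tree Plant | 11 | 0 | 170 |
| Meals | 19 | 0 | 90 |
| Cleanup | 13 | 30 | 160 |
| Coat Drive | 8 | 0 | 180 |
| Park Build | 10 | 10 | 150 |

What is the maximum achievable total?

6660

Meeting every minimum uses 0+0+30+0+10 = 40 person-hours, leaving 480.
Rank by impact score per hour: Meals 19 > Cleanup 13 > Tree Plant 11 > Park Build 10 > Coat Drive 8.
Meals takes 90 more to reach its cap of 90 ; 390 left.
Give Cleanup 130 more to hit its cap of 160 ; 260 left.
Give Tree Plant 170 more to hit its cap of 170 ; 90 left.
Park Build has room for 140 more but only 90 remain, so it gets 100.
Total = 11×170 + 19×90 + 13×160 + 10×100 = 6660.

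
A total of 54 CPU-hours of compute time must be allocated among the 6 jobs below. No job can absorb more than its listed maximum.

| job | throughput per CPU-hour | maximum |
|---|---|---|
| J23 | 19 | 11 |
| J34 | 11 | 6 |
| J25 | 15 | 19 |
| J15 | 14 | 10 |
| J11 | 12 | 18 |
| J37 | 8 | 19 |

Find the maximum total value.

802

Rank by throughput per CPU-hour: J23 19 > J25 15 > J15 14 > J11 12 > J34 11 > J37 8.
J23: +11 to 11 (cap) — 43 left.
J25 takes 19 to reach its cap of 19 — 24 left.
Give J15 10 to hit its cap of 10 — 14 left.
Only 14 left; J11 takes them to reach 14.
Total = 19×11 + 15×19 + 14×10 + 12×14 = 802.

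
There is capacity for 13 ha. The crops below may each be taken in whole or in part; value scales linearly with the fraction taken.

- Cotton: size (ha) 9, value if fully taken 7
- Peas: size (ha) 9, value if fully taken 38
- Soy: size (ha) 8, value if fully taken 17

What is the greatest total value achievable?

Rank by value-to-size ratio: Peas 38/9≈4.22, Soy 17/8≈2.12, Cotton 7/9≈0.778.
Peas: take in full, 9 ha for value 38 — 4 left.
4 ha left: a 4/8 share of Soy gives 17×4/8 = 8.5.
Total value = 46.5.

46.5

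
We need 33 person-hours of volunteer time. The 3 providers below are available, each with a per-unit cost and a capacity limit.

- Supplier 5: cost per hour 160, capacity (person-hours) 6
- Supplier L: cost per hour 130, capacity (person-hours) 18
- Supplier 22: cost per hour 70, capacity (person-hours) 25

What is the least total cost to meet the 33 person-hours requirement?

2790

Fill from the cheapest provider first.
Supplier 22 at 70: take all 25 person-hours ; 8 still needed.
Take 8 from Supplier L at 130 to finish.
Supplier 5: unused.
Cost = 25×70 + 8×130 = 2790.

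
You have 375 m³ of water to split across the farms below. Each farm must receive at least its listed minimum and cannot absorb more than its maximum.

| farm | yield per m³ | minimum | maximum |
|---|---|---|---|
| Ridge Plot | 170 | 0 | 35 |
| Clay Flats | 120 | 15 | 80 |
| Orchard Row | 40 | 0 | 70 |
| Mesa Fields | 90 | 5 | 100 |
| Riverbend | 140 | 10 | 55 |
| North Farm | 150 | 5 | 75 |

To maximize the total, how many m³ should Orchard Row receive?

30

Meeting every minimum uses 0+15+0+5+10+5 = 35 m³, leaving 340.
Order the farms by yield per m³: Ridge Plot 170 > North Farm 150 > Riverbend 140 > Clay Flats 120 > Mesa Fields 90 > Orchard Row 40.
Give Ridge Plot 35 more to hit its cap of 35 ; 305 left.
North Farm takes 70 more to reach its cap of 75 ; 235 left.
Give Riverbend 45 more to hit its cap of 55 ; 190 left.
Clay Flats takes 65 more to reach its cap of 80 ; 125 left.
Give Mesa Fields 95 more to hit its cap of 100 ; 30 left.
Orchard Row: +30 (room for 70) → 30. Pool exhausted.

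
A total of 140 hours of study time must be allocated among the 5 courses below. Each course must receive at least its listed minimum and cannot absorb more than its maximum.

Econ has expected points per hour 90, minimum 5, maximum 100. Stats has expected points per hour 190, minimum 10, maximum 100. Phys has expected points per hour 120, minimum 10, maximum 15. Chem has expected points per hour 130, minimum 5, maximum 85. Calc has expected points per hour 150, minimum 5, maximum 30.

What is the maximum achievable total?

Meeting every minimum uses 5+10+10+5+5 = 35 hours, leaving 105.
Rank by expected points per hour: Stats 190 > Calc 150 > Chem 130 > Phys 120 > Econ 90.
Stats: +90 to 100 (cap) — 15 left.
Only 15 left; Calc takes them to reach 20.
Total = 90×5 + 190×100 + 120×10 + 130×5 + 150×20 = 24300.

24300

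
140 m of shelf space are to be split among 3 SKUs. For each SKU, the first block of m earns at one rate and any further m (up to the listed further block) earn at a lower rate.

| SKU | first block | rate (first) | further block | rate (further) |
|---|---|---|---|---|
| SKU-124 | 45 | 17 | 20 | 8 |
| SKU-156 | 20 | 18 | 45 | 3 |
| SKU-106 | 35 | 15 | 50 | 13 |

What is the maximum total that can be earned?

2170

Treat each block as its own option and order by rate: SKU-156/first 18 > SKU-124/first 17 > SKU-106/first 15 > SKU-106/second 13 > SKU-124/second 8 > SKU-156/second 3.
Fill SKU-156 first block (20 at 18) ; 120 left.
Fill SKU-124 first block (45 at 17) ; 75 left.
Fill SKU-106 first block (35 at 15) ; 40 left.
SKU-106/second: +40 of 50 at 13; pool empty.
Total = 18×20 + 17×45 + 15×35 + 13×40 = 2170.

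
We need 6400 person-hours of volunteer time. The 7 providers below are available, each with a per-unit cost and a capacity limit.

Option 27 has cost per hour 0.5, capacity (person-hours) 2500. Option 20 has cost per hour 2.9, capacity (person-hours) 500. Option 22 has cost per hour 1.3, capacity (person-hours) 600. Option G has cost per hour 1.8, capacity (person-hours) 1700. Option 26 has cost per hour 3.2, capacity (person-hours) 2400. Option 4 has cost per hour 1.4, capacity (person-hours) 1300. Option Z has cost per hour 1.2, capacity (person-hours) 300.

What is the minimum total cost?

7270

Cheapest first:
Take 2500 from Option 27 at 0.5 → need 3900 more.
Option Z (1.2): use full 300 → 3600 person-hours to go.
Option 22 (1.3): use full 600 → 3000 person-hours to go.
Option 4 (1.4): use full 1300 → 1700 person-hours to go.
Take 1700 from Option G at 1.8 → need 0 more.
Option 20, Option 26: unused.
Cost = 2500×0.5 + 300×1.2 + 600×1.3 + 1300×1.4 + 1700×1.8 = 7270.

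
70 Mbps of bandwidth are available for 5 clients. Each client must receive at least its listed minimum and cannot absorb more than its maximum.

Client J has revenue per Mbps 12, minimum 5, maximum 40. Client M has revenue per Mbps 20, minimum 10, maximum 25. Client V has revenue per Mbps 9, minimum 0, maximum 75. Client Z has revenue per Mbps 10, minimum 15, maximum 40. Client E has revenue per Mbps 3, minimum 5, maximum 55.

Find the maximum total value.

Meeting every minimum uses 5+10+0+15+5 = 35 Mbps, leaving 35.
Order the clients by revenue per Mbps: Client M 20 > Client J 12 > Client Z 10 > Client V 9 > Client E 3.
Client M: +15 to 25 (cap) ; 20 left.
Client J has room for 35 more but only 20 remain, so it gets 25.
Total = 12×25 + 20×25 + 10×15 + 3×5 = 965.

965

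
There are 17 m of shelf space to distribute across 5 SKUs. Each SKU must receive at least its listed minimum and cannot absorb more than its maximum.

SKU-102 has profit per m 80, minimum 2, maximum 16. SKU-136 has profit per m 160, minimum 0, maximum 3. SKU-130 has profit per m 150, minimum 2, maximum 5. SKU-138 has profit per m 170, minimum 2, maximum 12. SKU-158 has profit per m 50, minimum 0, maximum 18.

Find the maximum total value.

2660

Meeting every minimum uses 2+0+2+2+0 = 6 m, leaving 11.
Order the SKUs by profit per m: SKU-138 170 > SKU-136 160 > SKU-130 150 > SKU-102 80 > SKU-158 50.
Give SKU-138 10 more to hit its cap of 12 ; 1 left.
SKU-136 has room for 3 more but only 1 remain, so it gets 1.
Total = 80×2 + 160×1 + 150×2 + 170×12 = 2660.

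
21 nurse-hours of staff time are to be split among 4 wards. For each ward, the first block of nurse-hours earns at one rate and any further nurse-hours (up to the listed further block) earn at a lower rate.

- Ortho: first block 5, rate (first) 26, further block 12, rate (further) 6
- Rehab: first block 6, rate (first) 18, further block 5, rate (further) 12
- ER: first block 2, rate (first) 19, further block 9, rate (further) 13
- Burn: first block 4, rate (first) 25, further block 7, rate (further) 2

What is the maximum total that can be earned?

Order all 8 blocks by rate: Ortho/tier1 26 > Burn/tier1 25 > ER/tier1 19 > Rehab/tier1 18 > ER/tier2 13 > Rehab/tier2 12 > Ortho/tier2 6 > Burn/tier2 2.
Ortho/tier1 (26): +5 ; 16 left.
Burn/tier1 (25): +4 ; 12 left.
ER/tier1 (19): +2 ; 10 left.
Rehab/tier1 (18): +6 ; 4 left.
ER tier2 at 13: only 4 left, fill 4.
Total = 26×5 + 25×4 + 19×2 + 18×6 + 13×4 = 428.

428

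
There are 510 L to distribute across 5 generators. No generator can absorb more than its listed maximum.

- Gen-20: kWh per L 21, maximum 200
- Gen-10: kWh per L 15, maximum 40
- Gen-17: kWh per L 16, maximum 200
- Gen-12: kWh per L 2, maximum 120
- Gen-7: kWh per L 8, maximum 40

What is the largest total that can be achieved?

Order the generators by kWh per L: Gen-20 21 > Gen-17 16 > Gen-10 15 > Gen-7 8 > Gen-12 2.
Gen-20 takes 200 to reach its cap of 200 — 310 left.
Gen-17 takes 200 to reach its cap of 200 — 110 left.
Gen-10 takes 40 to reach its cap of 40 — 70 left.
Gen-7 takes 40 to reach its cap of 40 — 30 left.
Gen-12: +30 (room for 120) → 30. Pool exhausted.
Total = 21×200 + 15×40 + 16×200 + 2×30 + 8×40 = 8380.

8380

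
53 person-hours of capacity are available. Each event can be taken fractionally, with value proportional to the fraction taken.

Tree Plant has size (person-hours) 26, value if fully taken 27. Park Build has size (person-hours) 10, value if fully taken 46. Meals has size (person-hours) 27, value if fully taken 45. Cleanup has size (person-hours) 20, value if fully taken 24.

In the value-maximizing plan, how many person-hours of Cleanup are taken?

16

Sort by value density: Park Build 46/10≈4.6, Meals 45/27≈1.67, Cleanup 24/20≈1.2, Tree Plant 27/26≈1.04.
Take all of Park Build (10 person-hours, value 46) ; 43 person-hours left.
Meals: take in full, 27 person-hours for value 45 ; 16 left.
Fill the last 16 person-hours with part of Cleanup: 16/20 of it earns 19.2.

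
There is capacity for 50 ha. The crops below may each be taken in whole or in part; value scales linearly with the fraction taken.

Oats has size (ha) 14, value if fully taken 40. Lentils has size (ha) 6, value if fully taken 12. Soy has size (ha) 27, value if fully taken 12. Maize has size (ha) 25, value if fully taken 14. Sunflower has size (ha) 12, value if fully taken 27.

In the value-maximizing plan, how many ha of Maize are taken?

18

Rank by value-to-size ratio: Oats 40/14≈2.86, Sunflower 27/12≈2.25, Lentils 12/6≈2, Maize 14/25≈0.56, Soy 12/27≈0.444.
Oats: take in full, 14 ha for value 40 — 36 left.
Sunflower: take in full, 12 ha for value 27 — 24 left.
All 6 ha of Lentils fit (value 12) — 18 remain.
18 ha left: a 18/25 share of Maize gives 14×18/25 = 10.08.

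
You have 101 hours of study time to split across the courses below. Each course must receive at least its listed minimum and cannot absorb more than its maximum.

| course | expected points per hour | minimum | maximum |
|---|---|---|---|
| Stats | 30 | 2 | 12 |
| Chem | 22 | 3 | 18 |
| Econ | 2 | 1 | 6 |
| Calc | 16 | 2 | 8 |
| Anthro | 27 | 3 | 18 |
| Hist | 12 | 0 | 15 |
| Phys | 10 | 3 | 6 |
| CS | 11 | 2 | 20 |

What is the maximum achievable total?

Meeting every minimum uses 2+3+1+2+3+0+3+2 = 16 hours, leaving 85.
Order the courses by expected points per hour: Stats 30 > Anthro 27 > Chem 22 > Calc 16 > Hist 12 > CS 11 > Phys 10 > Econ 2.
Give Stats 10 more to hit its cap of 12 — 75 left.
Anthro takes 15 more to reach its cap of 18 — 60 left.
Chem: +15 to 18 (cap) — 45 left.
Give Calc 6 more to hit its cap of 8 — 39 left.
Give Hist 15 more to hit its cap of 15 — 24 left.
CS takes 18 more to reach its cap of 20 — 6 left.
Give Phys 3 more to hit its cap of 6 — 3 left.
Only 3 left; Econ takes them to reach 4.
Total = 30×12 + 22×18 + 2×4 + 16×8 + 27×18 + 12×15 + 10×6 + 11×20 = 1838.

1838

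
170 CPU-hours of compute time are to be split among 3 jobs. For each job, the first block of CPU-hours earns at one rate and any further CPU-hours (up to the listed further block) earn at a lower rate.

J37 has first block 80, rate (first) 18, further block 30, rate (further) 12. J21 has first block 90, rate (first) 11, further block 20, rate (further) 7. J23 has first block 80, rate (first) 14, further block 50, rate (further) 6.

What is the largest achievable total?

2680

Order all 6 blocks by rate: J37/T1 18 > J23/T1 14 > J37/T2 12 > J21/T1 11 > J21/T2 7 > J23/T2 6.
J37/T1 (18): +80 ; 90 left.
Fill J23 T1 block (80 at 14) ; 10 left.
J37 T2 at 12: only 10 left, fill 10.
Total = 18×80 + 14×80 + 12×10 = 2680.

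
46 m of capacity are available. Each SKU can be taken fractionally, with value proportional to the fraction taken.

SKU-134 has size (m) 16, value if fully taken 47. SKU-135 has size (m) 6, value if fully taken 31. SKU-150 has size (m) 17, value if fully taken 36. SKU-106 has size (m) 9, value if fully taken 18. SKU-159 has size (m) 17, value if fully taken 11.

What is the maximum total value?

128

Rank by value-to-size ratio: SKU-135 31/6≈5.17, SKU-134 47/16≈2.94, SKU-150 36/17≈2.12, SKU-106 18/9≈2, SKU-159 11/17≈0.647.
All 6 m of SKU-135 fit (value 31) ; 40 remain.
All 16 m of SKU-134 fit (value 47) ; 24 remain.
Take all of SKU-150 (17 m, value 36) ; 7 m left.
Fill the last 7 m with part of SKU-106: 7/9 of it earns 14.
Total value = 128.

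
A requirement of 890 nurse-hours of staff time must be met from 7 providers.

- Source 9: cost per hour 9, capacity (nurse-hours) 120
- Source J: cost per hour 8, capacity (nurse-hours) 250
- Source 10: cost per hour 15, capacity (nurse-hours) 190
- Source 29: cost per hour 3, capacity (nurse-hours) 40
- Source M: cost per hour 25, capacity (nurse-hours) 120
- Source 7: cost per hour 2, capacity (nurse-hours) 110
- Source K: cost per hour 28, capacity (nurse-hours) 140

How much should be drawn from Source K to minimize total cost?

Fill from the cheapest provider first.
Take 110 from Source 7 at 2 → need 780 more.
Take 40 from Source 29 at 3 → need 740 more.
Take 250 from Source J at 8 → need 490 more.
Source 9 (9): use full 120 → 370 nurse-hours to go.
Source 10 at 15: take all 190 nurse-hours → 180 still needed.
Source M (25): use full 120 → 60 nurse-hours to go.
Take 60 from Source K at 28 to finish.

60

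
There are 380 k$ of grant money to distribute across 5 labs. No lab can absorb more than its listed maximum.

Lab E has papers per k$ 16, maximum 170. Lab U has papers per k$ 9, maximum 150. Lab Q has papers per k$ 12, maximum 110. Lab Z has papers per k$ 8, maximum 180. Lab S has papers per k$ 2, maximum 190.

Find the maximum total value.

4940

Order the labs by papers per k$: Lab E 16 > Lab Q 12 > Lab U 9 > Lab Z 8 > Lab S 2.
Lab E takes 170 to reach its cap of 170 ; 210 left.
Give Lab Q 110 to hit its cap of 110 ; 100 left.
Lab U: +100 (room for 150) → 100. Pool exhausted.
Total = 16×170 + 9×100 + 12×110 = 4940.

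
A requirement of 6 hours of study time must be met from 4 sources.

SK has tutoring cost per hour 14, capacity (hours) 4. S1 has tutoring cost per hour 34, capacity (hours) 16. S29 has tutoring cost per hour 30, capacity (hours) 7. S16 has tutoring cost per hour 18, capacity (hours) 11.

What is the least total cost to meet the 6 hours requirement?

Cheapest first:
Take 4 from SK at 14 — need 2 more.
Take 2 from S16 at 18 to finish.
S29, S1: unused.
Cost = 4×14 + 2×18 = 92.

92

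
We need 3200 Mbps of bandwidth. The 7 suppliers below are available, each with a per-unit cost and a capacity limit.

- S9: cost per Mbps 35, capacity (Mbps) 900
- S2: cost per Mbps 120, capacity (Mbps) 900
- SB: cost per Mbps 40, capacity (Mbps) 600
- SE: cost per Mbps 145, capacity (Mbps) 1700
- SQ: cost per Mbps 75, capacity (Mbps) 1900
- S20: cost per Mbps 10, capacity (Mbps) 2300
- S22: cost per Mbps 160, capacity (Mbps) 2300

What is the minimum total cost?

54500

Fill from the cheapest supplier first.
S20 (10): use full 2300 ; 900 Mbps to go.
S9 at 35: take all 900 Mbps ; 0 still needed.
SB, SQ, S2, SE, S22: unused.
Cost = 2300×10 + 900×35 = 54500.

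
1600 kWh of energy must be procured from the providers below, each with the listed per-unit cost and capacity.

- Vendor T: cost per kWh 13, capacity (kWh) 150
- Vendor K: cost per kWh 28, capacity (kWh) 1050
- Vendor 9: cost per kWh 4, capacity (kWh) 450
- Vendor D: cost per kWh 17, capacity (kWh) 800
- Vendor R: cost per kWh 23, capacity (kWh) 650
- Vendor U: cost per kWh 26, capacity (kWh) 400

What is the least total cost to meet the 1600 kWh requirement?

21950

Cheapest first:
Take 450 from Vendor 9 at 4 → need 1150 more.
Vendor T (13): use full 150 → 1000 kWh to go.
Vendor D at 17: take all 800 kWh → 200 still needed.
Vendor R (23): take the remaining 200 → done.
Vendor U, Vendor K: unused.
Cost = 450×4 + 150×13 + 800×17 + 200×23 = 21950.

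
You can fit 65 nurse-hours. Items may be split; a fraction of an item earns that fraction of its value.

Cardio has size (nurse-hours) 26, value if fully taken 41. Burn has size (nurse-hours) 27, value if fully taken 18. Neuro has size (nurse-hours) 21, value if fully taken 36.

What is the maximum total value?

89

Rank by value-to-size ratio: Neuro 36/21≈1.71, Cardio 41/26≈1.58, Burn 18/27≈0.667.
Neuro: take in full, 21 nurse-hours for value 36 — 44 left.
All 26 nurse-hours of Cardio fit (value 41) — 18 remain.
Fill the last 18 nurse-hours with part of Burn: 18/27 of it earns 12.
Total value = 89.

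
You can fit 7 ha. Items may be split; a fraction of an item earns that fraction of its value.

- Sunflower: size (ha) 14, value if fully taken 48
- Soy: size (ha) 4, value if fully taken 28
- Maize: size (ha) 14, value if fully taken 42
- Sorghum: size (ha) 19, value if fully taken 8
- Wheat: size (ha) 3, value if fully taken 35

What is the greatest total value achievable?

Sort by value density: Wheat 35/3≈11.7, Soy 28/4≈7, Sunflower 48/14≈3.43, Maize 42/14≈3, Sorghum 8/19≈0.421.
Wheat: take in full, 3 ha for value 35 ; 4 left.
All 4 ha of Soy fit (value 28) ; 0 remain.
Total value = 63.

63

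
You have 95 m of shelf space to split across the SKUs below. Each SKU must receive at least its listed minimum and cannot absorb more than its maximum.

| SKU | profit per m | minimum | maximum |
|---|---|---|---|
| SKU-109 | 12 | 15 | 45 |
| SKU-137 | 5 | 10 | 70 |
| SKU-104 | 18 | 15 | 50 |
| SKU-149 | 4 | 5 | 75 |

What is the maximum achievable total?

Meeting every minimum uses 15+10+15+5 = 45 m, leaving 50.
Highest profit per m first: SKU-104 18 > SKU-109 12 > SKU-137 5 > SKU-149 4.
SKU-104: +35 to 50 (cap) → 15 left.
SKU-109: +15 (room for 30) → 30. Pool exhausted.
Total = 12×30 + 5×10 + 18×50 + 4×5 = 1330.

1330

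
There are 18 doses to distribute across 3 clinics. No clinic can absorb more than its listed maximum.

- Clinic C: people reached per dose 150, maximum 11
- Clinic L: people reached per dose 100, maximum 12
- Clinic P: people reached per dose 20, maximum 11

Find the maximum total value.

2350

Order the clinics by people reached per dose: Clinic C 150 > Clinic L 100 > Clinic P 20.
Clinic C takes 11 to reach its cap of 11 — 7 left.
Clinic L has room for 12 but only 7 remain, so it gets 7.
Total = 150×11 + 100×7 = 2350.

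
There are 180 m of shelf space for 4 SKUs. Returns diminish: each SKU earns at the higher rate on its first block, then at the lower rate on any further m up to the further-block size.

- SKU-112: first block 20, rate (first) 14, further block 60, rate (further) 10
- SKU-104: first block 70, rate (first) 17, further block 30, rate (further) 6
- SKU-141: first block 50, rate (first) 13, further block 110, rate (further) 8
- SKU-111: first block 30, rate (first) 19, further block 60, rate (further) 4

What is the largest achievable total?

2790

Rank every tier by rate: SKU-111/T1 19 > SKU-104/T1 17 > SKU-112/T1 14 > SKU-141/T1 13 > SKU-112/T2 10 > SKU-141/T2 8 > SKU-104/T2 6 > SKU-111/T2 4.
SKU-111/T1 (19): +30 ; 150 left.
Fill SKU-104 T1 block (70 at 17) ; 80 left.
Fill SKU-112 T1 block (20 at 14) ; 60 left.
SKU-141 T1 at 13: fill all 50 ; 10 left.
10 remain; put them into SKU-112 T2 at 10.
Total = 19×30 + 17×70 + 14×20 + 13×50 + 10×10 = 2790.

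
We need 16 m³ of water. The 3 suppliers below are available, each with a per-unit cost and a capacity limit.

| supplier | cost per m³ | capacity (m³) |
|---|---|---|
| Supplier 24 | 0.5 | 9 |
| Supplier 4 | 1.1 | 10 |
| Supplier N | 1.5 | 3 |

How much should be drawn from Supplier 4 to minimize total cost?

7

Fill from the cheapest supplier first.
Supplier 24 (0.5): use full 9 → 7 m³ to go.
Supplier 4 (1.1): take the remaining 7 → done.
Supplier N: unused.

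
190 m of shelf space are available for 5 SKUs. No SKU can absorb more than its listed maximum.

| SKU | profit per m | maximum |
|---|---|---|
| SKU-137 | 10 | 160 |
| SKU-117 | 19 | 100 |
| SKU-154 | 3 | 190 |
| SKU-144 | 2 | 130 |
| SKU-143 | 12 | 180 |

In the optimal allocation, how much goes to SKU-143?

90

Order the SKUs by profit per m: SKU-117 19 > SKU-143 12 > SKU-137 10 > SKU-154 3 > SKU-144 2.
SKU-117: +100 to 100 (cap) — 90 left.
Only 90 left; SKU-143 takes them to reach 90.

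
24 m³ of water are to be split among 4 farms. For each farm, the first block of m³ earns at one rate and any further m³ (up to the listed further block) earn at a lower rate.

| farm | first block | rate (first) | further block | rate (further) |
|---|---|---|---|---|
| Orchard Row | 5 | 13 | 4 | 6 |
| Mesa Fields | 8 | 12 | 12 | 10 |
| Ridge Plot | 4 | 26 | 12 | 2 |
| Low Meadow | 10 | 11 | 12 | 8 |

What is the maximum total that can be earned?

342

Rank every tier by rate: Ridge Plot/T1 26 > Orchard Row/T1 13 > Mesa Fields/T1 12 > Low Meadow/T1 11 > Mesa Fields/T2 10 > Low Meadow/T2 8 > Orchard Row/T2 6 > Ridge Plot/T2 2.
Ridge Plot/T1 (26): +4 — 20 left.
Orchard Row/T1 (13): +5 — 15 left.
Mesa Fields T1 at 12: fill all 8 — 7 left.
Low Meadow/T1: +7 of 10 at 11; pool empty.
Total = 26×4 + 13×5 + 12×8 + 11×7 = 342.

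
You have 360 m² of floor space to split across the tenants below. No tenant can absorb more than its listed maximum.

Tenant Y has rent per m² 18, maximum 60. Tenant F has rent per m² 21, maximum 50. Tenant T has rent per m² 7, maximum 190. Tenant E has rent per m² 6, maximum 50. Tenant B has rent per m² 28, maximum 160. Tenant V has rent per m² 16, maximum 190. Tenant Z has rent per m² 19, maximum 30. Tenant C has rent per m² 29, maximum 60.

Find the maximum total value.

8920

Order the tenants by rent per m²: Tenant C 29 > Tenant B 28 > Tenant F 21 > Tenant Z 19 > Tenant Y 18 > Tenant V 16 > Tenant T 7 > Tenant E 6.
Tenant C takes 60 to reach its cap of 60 → 300 left.
Give Tenant B 160 to hit its cap of 160 → 140 left.
Tenant F takes 50 to reach its cap of 50 → 90 left.
Tenant Z takes 30 to reach its cap of 30 → 60 left.
Give Tenant Y 60 to hit its cap of 60 → 0 left.
Total = 18×60 + 21×50 + 28×160 + 19×30 + 29×60 = 8920.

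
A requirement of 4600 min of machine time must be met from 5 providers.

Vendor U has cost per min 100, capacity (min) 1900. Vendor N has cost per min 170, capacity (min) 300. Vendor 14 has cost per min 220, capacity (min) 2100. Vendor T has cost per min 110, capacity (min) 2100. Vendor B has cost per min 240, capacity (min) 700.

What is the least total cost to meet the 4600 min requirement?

538000

Cheapest first:
Take 1900 from Vendor U at 100 — need 2700 more.
Vendor T at 110: take all 2100 min — 600 still needed.
Take 300 from Vendor N at 170 — need 300 more.
Take 300 from Vendor 14 at 220 to finish.
Vendor B: unused.
Cost = 1900×100 + 2100×110 + 300×170 + 300×220 = 538000.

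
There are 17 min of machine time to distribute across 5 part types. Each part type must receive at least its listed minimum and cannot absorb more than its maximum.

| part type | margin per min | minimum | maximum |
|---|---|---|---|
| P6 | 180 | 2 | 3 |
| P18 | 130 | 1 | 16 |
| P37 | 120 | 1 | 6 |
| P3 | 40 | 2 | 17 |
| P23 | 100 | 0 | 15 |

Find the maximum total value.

2170

Meeting every minimum uses 2+1+1+2+0 = 6 min, leaving 11.
Rank by margin per min: P6 180 > P18 130 > P37 120 > P23 100 > P3 40.
Give P6 1 more to hit its cap of 3 → 10 left.
P18 has room for 15 more but only 10 remain, so it gets 11.
Total = 180×3 + 130×11 + 120×1 + 40×2 = 2170.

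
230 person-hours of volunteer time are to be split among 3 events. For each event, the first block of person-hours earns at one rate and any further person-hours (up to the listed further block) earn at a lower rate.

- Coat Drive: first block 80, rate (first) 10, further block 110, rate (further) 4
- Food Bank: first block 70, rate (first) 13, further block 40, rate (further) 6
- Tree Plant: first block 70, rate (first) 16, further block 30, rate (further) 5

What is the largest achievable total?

Rank every tier by rate: Tree Plant/T1 16 > Food Bank/T1 13 > Coat Drive/T1 10 > Food Bank/T2 6 > Tree Plant/T2 5 > Coat Drive/T2 4.
Fill Tree Plant T1 block (70 at 16) ; 160 left.
Food Bank T1 at 13: fill all 70 ; 90 left.
Fill Coat Drive T1 block (80 at 10) ; 10 left.
10 remain; put them into Food Bank T2 at 6.
Total = 16×70 + 13×70 + 10×80 + 6×10 = 2890.

2890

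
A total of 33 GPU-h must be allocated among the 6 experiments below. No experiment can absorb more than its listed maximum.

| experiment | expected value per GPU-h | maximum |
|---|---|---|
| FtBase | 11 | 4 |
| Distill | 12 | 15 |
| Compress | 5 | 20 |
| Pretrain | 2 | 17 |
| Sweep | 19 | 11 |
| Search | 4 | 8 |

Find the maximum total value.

448

Order the experiments by expected value per GPU-h: Sweep 19 > Distill 12 > FtBase 11 > Compress 5 > Search 4 > Pretrain 2.
Give Sweep 11 to hit its cap of 11 — 22 left.
Distill takes 15 to reach its cap of 15 — 7 left.
FtBase: +4 to 4 (cap) — 3 left.
Compress has room for 20 but only 3 remain, so it gets 3.
Total = 11×4 + 12×15 + 5×3 + 19×11 = 448.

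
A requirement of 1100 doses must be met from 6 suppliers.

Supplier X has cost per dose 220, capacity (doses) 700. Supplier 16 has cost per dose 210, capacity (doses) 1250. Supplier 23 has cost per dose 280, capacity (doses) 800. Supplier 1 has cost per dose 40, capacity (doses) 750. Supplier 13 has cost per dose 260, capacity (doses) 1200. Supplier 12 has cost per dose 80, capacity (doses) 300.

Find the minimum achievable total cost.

64500

Fill from the cheapest supplier first.
Take 750 from Supplier 1 at 40 → need 350 more.
Supplier 12 (80): use full 300 → 50 doses to go.
Take 50 from Supplier 16 at 210 to finish.
Supplier X, Supplier 13, Supplier 23: unused.
Cost = 750×40 + 300×80 + 50×210 = 64500.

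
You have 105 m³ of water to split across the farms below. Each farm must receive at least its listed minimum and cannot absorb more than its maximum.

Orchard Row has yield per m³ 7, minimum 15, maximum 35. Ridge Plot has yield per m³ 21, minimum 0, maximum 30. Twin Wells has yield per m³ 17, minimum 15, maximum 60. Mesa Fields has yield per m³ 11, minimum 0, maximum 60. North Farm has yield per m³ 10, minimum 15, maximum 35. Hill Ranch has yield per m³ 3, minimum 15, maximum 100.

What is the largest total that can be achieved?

1440

Meeting every minimum uses 15+0+15+0+15+15 = 60 m³, leaving 45.
Highest yield per m³ first: Ridge Plot 21 > Twin Wells 17 > Mesa Fields 11 > North Farm 10 > Orchard Row 7 > Hill Ranch 3.
Give Ridge Plot 30 more to hit its cap of 30 → 15 left.
Twin Wells: +15 (room for 45) → 30. Pool exhausted.
Total = 7×15 + 21×30 + 17×30 + 10×15 + 3×15 = 1440.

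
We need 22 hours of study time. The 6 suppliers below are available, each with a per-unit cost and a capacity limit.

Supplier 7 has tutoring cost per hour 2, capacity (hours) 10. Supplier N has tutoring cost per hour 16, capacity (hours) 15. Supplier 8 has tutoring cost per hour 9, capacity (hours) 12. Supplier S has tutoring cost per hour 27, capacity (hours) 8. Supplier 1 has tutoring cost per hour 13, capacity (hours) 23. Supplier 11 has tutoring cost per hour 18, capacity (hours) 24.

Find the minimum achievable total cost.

Fill from the cheapest supplier first.
Take 10 from Supplier 7 at 2 ; need 12 more.
Take 12 from Supplier 8 at 9 ; need 0 more.
Supplier 1, Supplier N, Supplier 11, Supplier S: unused.
Cost = 10×2 + 12×9 = 128.

128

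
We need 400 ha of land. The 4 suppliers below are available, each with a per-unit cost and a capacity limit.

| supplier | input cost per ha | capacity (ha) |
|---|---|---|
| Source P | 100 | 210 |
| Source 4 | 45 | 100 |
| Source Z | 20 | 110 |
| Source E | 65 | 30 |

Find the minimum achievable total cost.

24650

Use suppliers in increasing cost order.
Take 110 from Source Z at 20 → need 290 more.
Source 4 (45): use full 100 → 190 ha to go.
Source E (65): use full 30 → 160 ha to go.
Source P at 100: take 160 of its 210 → requirement met.
Cost = 110×20 + 100×45 + 30×65 + 160×100 = 24650.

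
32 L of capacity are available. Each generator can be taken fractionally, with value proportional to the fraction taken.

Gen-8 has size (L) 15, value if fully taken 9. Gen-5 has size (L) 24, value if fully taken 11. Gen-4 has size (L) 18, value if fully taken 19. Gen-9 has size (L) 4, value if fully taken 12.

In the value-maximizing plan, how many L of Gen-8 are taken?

Best value per unit of size first: Gen-9 12/4≈3, Gen-4 19/18≈1.06, Gen-8 9/15≈0.6, Gen-5 11/24≈0.458.
Gen-9: take in full, 4 L for value 12 ; 28 left.
All 18 L of Gen-4 fit (value 19) ; 10 remain.
10 L left: a 10/15 share of Gen-8 gives 9×10/15 = 6.

10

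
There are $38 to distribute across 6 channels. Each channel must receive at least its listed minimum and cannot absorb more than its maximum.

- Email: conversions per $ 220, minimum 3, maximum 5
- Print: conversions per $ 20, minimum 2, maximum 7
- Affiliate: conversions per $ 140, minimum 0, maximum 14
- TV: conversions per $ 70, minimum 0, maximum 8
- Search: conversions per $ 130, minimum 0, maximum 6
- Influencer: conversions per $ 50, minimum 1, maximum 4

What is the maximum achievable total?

Meeting every minimum uses 3+2+0+0+0+1 = 6 $, leaving 32.
Highest conversions per $ first: Email 220 > Affiliate 140 > Search 130 > TV 70 > Influencer 50 > Print 20.
Email: +2 to 5 (cap) → 30 left.
Give Affiliate 14 more to hit its cap of 14 → 16 left.
Search: +6 to 6 (cap) → 10 left.
TV takes 8 more to reach its cap of 8 → 2 left.
Influencer has room for 3 more but only 2 remain, so it gets 3.
Total = 220×5 + 20×2 + 140×14 + 70×8 + 130×6 + 50×3 = 4590.

4590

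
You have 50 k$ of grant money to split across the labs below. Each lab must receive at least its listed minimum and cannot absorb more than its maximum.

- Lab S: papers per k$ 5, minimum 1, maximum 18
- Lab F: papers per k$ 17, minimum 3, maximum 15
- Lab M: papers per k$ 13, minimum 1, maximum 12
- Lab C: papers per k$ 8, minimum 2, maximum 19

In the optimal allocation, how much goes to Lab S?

Meeting every minimum uses 1+3+1+2 = 7 k$, leaving 43.
Order the labs by papers per k$: Lab F 17 > Lab M 13 > Lab C 8 > Lab S 5.
Lab F takes 12 more to reach its cap of 15 → 31 left.
Lab M takes 11 more to reach its cap of 12 → 20 left.
Give Lab C 17 more to hit its cap of 19 → 3 left.
Only 3 left; Lab S takes them to reach 4.

4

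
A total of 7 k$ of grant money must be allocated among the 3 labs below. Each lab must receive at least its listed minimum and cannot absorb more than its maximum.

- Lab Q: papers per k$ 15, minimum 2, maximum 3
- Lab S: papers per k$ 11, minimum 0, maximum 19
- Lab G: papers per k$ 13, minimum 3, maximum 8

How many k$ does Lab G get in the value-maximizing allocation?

Meeting every minimum uses 2+0+3 = 5 k$, leaving 2.
Order the labs by papers per k$: Lab Q 15 > Lab G 13 > Lab S 11.
Lab Q: +1 to 3 (cap) ; 1 left.
Lab G has room for 5 more but only 1 remain, so it gets 4.

4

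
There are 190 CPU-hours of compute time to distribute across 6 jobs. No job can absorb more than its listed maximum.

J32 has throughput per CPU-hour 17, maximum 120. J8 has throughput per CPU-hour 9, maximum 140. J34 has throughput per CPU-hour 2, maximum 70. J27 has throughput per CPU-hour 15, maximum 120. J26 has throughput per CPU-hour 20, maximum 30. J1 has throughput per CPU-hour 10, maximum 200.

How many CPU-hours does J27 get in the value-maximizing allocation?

Highest throughput per CPU-hour first: J26 20 > J32 17 > J27 15 > J1 10 > J8 9 > J34 2.
J26 takes 30 to reach its cap of 30 ; 160 left.
J32: +120 to 120 (cap) ; 40 left.
J27 has room for 120 but only 40 remain, so it gets 40.

40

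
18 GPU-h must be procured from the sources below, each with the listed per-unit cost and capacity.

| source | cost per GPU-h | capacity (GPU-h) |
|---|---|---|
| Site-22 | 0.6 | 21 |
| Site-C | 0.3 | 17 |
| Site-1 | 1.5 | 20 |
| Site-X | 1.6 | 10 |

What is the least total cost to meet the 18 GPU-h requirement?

Use sources in increasing cost order.
Take 17 from Site-C at 0.3 — need 1 more.
Take 1 from Site-22 at 0.6 to finish.
Site-1, Site-X: unused.
Cost = 17×0.3 + 1×0.6 = 5.7.

5.7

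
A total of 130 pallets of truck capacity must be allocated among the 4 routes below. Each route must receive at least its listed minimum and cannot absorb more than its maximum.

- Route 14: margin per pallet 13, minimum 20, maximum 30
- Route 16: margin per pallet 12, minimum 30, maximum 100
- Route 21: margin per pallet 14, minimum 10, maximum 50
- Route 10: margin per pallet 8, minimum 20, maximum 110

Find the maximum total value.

1610

Meeting every minimum uses 20+30+10+20 = 80 pallets, leaving 50.
Rank by margin per pallet: Route 21 14 > Route 14 13 > Route 16 12 > Route 10 8.
Route 21: +40 to 50 (cap) ; 10 left.
Route 14: +10 to 30 (cap) ; 0 left.
Total = 13×30 + 12×30 + 14×50 + 8×20 = 1610.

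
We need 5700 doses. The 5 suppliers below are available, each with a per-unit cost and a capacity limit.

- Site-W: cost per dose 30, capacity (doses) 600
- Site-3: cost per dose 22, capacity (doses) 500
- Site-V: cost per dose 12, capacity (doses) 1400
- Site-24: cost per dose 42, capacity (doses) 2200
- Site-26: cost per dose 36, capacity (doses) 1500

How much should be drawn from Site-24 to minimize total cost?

Use suppliers in increasing cost order.
Site-V at 12: take all 1400 doses → 4300 still needed.
Take 500 from Site-3 at 22 → need 3800 more.
Take 600 from Site-W at 30 → need 3200 more.
Take 1500 from Site-26 at 36 → need 1700 more.
Take 1700 from Site-24 at 42 to finish.

1700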